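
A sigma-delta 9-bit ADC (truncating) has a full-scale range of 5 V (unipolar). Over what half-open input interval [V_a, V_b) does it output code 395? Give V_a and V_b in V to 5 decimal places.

[3.85742 V, 3.86719 V)

LSB = 5/2^9 = 9.766 mV.
V_a = V_low + 395·LSB = 3.85742 V; V_b = V_low + 396·LSB = 3.86719 V.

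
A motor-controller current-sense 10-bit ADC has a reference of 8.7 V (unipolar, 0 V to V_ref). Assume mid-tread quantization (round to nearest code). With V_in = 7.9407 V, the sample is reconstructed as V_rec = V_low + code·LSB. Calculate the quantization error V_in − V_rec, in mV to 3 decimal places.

Step size: 8.7 V ÷ 2^10 = 8.496 mV.
(7.9407 − 0)/0.00849609 = 934.6295; round gives code 935.
Reconstructed: 7.9438477 V.
Error = 7.9407 − 7.9438477 = -0.00314766 V = -3.148 mV.

-3.148 mV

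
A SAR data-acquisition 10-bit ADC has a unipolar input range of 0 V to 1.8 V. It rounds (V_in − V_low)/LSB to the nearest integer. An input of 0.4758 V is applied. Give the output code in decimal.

LSB = 1.8 V / 1024 = 1.758 mV.
Input sits at 270.677 steps above V_low.
So the output code is 271.

code 271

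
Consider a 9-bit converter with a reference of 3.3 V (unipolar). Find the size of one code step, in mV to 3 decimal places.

6.445 mV

Full-scale span = 3.3 V.
LSB = 3.3 / 2^9 = 3.3 / 512 = 0.00644531 V = 6.445 mV.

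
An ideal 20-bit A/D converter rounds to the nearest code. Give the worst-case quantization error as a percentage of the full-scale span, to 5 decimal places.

Rounding → worst-case error = ½ LSB = V_FS/2^21, so 100/2097152 = 4.76837e-05 % of full scale.

0.00005 %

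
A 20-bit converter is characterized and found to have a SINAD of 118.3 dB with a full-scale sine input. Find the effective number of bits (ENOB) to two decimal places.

ENOB = (SINAD − 1.76) / 6.02 = (118.3 − 1.76)/6.02 = 19.359.

19.36 bits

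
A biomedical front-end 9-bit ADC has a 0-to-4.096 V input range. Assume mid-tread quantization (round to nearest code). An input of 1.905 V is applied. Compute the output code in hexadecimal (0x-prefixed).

code 0xEE (decimal 238)

Full-scale span = 4.096 V; LSB = 4.096/2^9 = 8.000 mV.
(1.905 − 0) / 0.008 = 238.125 LSBs.
So the output code is 238.
In hexadecimal (0x-prefixed): 0xEE.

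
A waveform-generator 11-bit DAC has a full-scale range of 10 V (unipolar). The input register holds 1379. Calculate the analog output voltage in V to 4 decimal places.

6.7334 V

LSB = 10 V / 2^11 = 4.883 mV.
V_out = 0 + 1379 × 0.00488281 V = 6.7334 V.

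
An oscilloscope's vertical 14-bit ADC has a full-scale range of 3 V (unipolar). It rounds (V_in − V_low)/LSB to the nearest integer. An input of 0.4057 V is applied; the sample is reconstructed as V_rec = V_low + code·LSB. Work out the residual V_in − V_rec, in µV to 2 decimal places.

-61.72 µV

Step size: 3 V ÷ 2^14 = 183.11 µV.
(0.4057 − 0)/0.000183105 = 2215.6629; round gives code 2216.
Reconstructed: 0.40576172 V.
V_in − V_rec = -6.17188e-05 V = -61.72 µV.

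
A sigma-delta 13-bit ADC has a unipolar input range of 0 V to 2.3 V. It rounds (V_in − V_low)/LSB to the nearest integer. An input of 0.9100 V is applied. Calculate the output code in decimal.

Full-scale span = 2.3 V; LSB = 2.3/2^13 = 280.76 µV.
(V_in − V_low)/LSB = (0.9100 − 0) / 0.000280762 = 3241.183.
Round → code 3241.

code 3241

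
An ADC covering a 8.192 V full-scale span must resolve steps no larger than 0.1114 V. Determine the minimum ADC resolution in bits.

Number of steps required ≥ 8.192 V / 0.1114 V = 73.54.
Need 2^N ≥ 73.54; 2^6 = 64, 2^7 = 128.
Minimum N = 7.

7 bits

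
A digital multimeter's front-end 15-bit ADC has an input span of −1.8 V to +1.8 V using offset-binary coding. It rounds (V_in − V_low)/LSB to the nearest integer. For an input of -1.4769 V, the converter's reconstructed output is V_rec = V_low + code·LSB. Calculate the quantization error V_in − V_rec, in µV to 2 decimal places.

-7.91 µV

Step size: 3.6 V ÷ 2^15 = 109.86 µV.
(-1.4769 − (−1.8))/0.000109863 = 2940.9280; round gives code 2941.
Reconstructed: -1.4768921 V.
V_in − V_rec = -7.91016e-06 V = -7.91 µV.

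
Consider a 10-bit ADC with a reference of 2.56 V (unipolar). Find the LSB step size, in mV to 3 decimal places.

2.500 mV

Full-scale span = 2.56 V.
LSB = 2.56 / 2^10 = 2.56 / 1024 = 0.0025 V = 2.500 mV.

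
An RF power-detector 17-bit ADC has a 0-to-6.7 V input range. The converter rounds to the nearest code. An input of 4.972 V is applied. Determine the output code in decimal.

code 97267

LSB = 6.7 V / 131072 = 51.12 µV.
(4.972 − 0) / 5.11169e-05 = 97267.162 LSBs.
Round → code 97267.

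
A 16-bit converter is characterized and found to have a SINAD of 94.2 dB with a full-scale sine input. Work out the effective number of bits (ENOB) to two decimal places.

ENOB = (SINAD − 1.76) / 6.02 = (94.2 − 1.76)/6.02 = 15.355.

15.36 bits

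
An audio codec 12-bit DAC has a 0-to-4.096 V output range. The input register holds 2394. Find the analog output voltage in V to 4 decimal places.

2.3940 V

LSB = 4.096 V / 2^12 = 1.000 mV.
V_out = 0 + 2394 × 0.001 V = 2.394 V.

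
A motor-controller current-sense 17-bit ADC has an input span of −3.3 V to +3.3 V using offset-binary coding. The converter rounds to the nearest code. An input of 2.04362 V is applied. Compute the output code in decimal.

code 106121

Full-scale span = 6.6 V; LSB = 6.6/2^17 = 50.35 µV.
(2.04362 − (−3.3)) / 5.0354e-05 = 106121.055 LSBs.
round(106121.055) = 106121.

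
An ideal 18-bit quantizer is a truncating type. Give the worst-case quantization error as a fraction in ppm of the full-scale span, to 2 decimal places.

Truncating → worst-case error = 1 LSB = V_FS/2^18, so 1e+06/262144 = 3.8147 ppm of full scale.

3.81 ppm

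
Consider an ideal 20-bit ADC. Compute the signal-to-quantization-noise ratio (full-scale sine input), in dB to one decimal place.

122.2 dB

SNR ≈ 6.02·N + 1.76 dB = 6.02·20 + 1.76 = 122.16 dB.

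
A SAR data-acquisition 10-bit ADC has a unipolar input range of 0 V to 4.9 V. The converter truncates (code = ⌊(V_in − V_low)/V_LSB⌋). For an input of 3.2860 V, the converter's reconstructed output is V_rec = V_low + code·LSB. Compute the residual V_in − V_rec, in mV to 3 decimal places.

3.383 mV

Step size: 4.9 V ÷ 2^10 = 4.785 mV.
(V_in − V_low)/LSB = (3.2860 − 0)/0.00478516 = 686.7069 → code 686 (floor).
Reconstructed: 3.2826172 V.
V_in − V_rec = 0.00338281 V = 3.383 mV.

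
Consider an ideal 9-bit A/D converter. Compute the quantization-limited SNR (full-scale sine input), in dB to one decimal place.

SNR ≈ 6.02·N + 1.76 dB = 6.02·9 + 1.76 = 55.94 dB.

55.9 dB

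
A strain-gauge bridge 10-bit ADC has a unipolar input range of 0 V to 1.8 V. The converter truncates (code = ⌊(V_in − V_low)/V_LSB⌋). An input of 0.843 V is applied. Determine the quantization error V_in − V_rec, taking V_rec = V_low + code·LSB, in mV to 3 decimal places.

1.008 mV

LSB = 1.8/2^10 = 1.758 mV.
Scaled input = 479.5733 LSBs, so code = 479.
V_rec = 0 + 479·0.00175781 = 0.84199219 V.
V_in − V_rec = 0.00100781 V = 1.008 mV.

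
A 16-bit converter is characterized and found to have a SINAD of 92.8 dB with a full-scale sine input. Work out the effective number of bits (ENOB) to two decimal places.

ENOB = (SINAD − 1.76) / 6.02 = (92.8 − 1.76)/6.02 = 15.123.

15.12 bits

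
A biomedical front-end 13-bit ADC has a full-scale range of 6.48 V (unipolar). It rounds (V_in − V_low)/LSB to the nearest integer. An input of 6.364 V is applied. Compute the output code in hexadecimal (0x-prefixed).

code 0x1F6D (decimal 8045)

With 8192 levels over 6.48 V, one step is 0.791 mV.
(6.364 − 0) / 0.000791016 = 8045.353 LSBs.
round(8045.353) = 8045.
In hexadecimal (0x-prefixed): 0x1F6D.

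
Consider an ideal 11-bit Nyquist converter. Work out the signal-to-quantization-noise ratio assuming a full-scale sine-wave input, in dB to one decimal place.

SNR ≈ 6.02·N + 1.76 dB = 6.02·11 + 1.76 = 67.98 dB.

68.0 dB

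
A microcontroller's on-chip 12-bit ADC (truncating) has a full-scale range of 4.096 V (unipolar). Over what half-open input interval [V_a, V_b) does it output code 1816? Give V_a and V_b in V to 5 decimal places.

[1.81600 V, 1.81700 V)

LSB = 4.096/2^12 = 1.000 mV.
V_a = V_low + 1816·LSB = 1.816 V; V_b = V_low + 1817·LSB = 1.817 V.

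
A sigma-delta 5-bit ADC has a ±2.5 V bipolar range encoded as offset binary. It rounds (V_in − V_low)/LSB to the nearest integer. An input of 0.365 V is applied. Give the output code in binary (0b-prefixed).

Full-scale span = 5 V; LSB = 5/2^5 = 156.250 mV.
(V_in − V_low)/LSB = (0.365 − (−2.5)) / 0.15625 = 18.336.
round(18.336) = 18.
In binary (0b-prefixed): 0b10010.

code 0b10010 (decimal 18)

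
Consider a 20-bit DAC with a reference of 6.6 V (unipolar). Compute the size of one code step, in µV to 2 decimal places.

Full-scale span = 6.6 V.
LSB = 6.6 / 2^20 = 6.6 / 1048576 = 6.29425e-06 V = 6.29 µV.

6.29 µV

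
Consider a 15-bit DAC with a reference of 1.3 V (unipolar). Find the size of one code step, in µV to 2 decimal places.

39.67 µV

Full-scale span = 1.3 V.
LSB = 1.3 / 2^15 = 1.3 / 32768 = 3.96729e-05 V = 39.67 µV.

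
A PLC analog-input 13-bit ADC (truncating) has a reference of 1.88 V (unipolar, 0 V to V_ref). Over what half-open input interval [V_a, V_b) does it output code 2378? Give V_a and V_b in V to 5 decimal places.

LSB = 1.88/2^13 = 229.49 µV.
V_a = V_low + 2378·LSB = 0.545732 V; V_b = V_low + 2379·LSB = 0.545962 V.

[0.54573 V, 0.54596 V)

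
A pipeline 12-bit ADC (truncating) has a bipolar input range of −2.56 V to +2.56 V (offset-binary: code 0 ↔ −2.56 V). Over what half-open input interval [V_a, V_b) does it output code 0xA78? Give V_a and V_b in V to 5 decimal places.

LSB = 5.12/2^12 = 1.250 mV.
Code 0xA78 = 2680 decimal.
V_a = V_low + 2680·LSB = 0.79 V; V_b = V_low + 2681·LSB = 0.79125 V.

[0.79000 V, 0.79125 V)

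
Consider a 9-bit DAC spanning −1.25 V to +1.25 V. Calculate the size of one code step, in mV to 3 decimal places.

4.883 mV

Full-scale span = 2.5 V.
LSB = 2.5 / 2^9 = 2.5 / 512 = 0.00488281 V = 4.883 mV.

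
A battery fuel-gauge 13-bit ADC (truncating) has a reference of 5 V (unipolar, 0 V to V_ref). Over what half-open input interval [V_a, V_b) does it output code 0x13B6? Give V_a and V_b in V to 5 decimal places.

[3.07983 V, 3.08044 V)

LSB = 5/2^13 = 0.610 mV.
Code 0x13B6 = 5046 decimal.
V_a = V_low + 5046·LSB = 3.07983 V; V_b = V_low + 5047·LSB = 3.08044 V.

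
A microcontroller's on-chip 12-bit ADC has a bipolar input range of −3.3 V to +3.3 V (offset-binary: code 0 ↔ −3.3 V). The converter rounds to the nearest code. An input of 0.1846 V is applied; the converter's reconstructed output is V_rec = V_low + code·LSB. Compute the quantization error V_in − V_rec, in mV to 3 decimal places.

One LSB is 6.6 V / 4096 = 1.611 mV.
(0.1846 − (−3.3))/0.00161133 = 2162.5639; round gives code 2163.
Reconstructed: 0.18530273 V.
Difference: -0.000702734 V → -0.703 mV.

-0.703 mV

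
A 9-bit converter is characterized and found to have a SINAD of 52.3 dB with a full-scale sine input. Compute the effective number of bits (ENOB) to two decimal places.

8.40 bits

ENOB = (SINAD − 1.76) / 6.02 = (52.3 − 1.76)/6.02 = 8.395.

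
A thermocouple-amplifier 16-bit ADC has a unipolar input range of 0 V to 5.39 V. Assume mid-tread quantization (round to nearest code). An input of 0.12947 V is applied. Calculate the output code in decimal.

LSB = 5.39 V / 65536 = 82.24 µV.
(0.12947 − 0) / 8.22449e-05 = 1574.201 LSBs.
round(1574.201) = 1574.

code 1574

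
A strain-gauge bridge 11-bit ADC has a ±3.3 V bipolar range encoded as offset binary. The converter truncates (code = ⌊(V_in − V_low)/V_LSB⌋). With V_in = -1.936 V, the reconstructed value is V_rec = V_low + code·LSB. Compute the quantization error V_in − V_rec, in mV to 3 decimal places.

LSB = 6.6/2^11 = 3.223 mV.
(V_in − V_low)/LSB = (-1.936 − (−3.3))/0.00322266 = 423.2533 → code 423 (floor).
V_rec = (−3.3) + 423·0.00322266 = -1.9368164 V.
Difference: 0.000816406 V → 0.816 mV.

0.816 mV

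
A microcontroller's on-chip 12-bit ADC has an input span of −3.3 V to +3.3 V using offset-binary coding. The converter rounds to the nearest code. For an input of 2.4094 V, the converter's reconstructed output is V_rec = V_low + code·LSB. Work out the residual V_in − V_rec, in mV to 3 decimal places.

0.464 mV

LSB = 6.6/2^12 = 1.611 mV.
(V_in − V_low)/LSB = (2.4094 − (−3.3))/0.00161133 = 3543.2882 → code 3543 (round).
Code 3543 maps back to (−3.3) + 3543×0.00161133 V = 2.4089355 V.
Error = 2.4094 − 2.4089355 = 0.000464453 V = 0.464 mV.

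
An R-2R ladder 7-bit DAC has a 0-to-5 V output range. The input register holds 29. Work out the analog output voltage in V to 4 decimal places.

1.1328 V

LSB = 5 V / 2^7 = 39.062 mV.
V_out = 0 + 29 × 0.0390625 V = 1.13281 V.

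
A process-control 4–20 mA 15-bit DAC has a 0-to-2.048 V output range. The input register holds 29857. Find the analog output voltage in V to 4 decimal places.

1.8661 V

LSB = 2.048 V / 2^15 = 62.50 µV.
V_out = 0 + 29857 × 6.25e-05 V = 1.86606 V.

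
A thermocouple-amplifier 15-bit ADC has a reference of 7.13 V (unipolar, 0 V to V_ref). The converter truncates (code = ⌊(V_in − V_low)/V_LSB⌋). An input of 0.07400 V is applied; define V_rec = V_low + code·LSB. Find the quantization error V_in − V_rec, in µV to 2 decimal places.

19.29 µV

One LSB is 7.13 V / 32768 = 217.59 µV.
Scaled input = 340.0886 LSBs, so code = 340.
Reconstructed: 0.073980713 V.
V_in − V_rec = 1.92871e-05 V = 19.29 µV.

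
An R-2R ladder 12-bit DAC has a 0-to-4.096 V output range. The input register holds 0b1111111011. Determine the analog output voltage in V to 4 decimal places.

1.0190 V

LSB = 4.096 V / 2^12 = 1.000 mV.
Code 0b1111111011 = 1019 decimal.
V_out = 0 + 1019 × 0.001 V = 1.019 V.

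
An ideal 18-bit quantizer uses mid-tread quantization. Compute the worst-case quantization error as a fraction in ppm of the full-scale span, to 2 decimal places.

Rounding → worst-case error = ½ LSB = V_FS/2^19, so 1e+06/524288 = 1.90735 ppm of full scale.

1.91 ppm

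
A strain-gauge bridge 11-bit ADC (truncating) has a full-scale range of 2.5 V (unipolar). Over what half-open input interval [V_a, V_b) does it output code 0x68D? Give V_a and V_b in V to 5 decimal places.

LSB = 2.5/2^11 = 1.221 mV.
Code 0x68D = 1677 decimal.
V_a = V_low + 1677·LSB = 2.04712 V; V_b = V_low + 1678·LSB = 2.04834 V.

[2.04712 V, 2.04834 V)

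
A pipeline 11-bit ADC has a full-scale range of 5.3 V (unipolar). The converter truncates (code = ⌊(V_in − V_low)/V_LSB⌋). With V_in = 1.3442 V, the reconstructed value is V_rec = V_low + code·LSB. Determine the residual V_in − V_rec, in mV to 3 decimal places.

1.085 mV

LSB = 5.3/2^11 = 2.588 mV.
Scaled input = 519.4192 LSBs, so code = 519.
Reconstructed: 1.3431152 V.
Difference: 0.00108477 V → 1.085 mV.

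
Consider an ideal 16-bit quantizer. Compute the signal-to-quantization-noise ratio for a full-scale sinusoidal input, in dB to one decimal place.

SNR ≈ 6.02·N + 1.76 dB = 6.02·16 + 1.76 = 98.08 dB.

98.1 dB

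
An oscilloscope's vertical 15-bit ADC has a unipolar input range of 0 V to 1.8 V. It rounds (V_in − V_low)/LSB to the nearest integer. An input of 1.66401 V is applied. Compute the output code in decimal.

LSB = 1.8 V / 32768 = 54.93 µV.
(1.66401 − 0) / 5.49316e-05 = 30292.378 LSBs.
So the output code is 30292.

code 30292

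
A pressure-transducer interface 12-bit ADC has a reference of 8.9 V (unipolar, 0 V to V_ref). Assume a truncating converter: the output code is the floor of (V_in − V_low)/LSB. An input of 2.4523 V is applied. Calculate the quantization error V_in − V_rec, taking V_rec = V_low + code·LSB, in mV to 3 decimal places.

1.323 mV

One LSB is 8.9 V / 4096 = 2.173 mV.
Scaled input = 1128.6091 LSBs, so code = 1128.
V_rec = 0 + 1128·0.00217285 = 2.4509766 V.
V_in − V_rec = 0.00132344 V = 1.323 mV.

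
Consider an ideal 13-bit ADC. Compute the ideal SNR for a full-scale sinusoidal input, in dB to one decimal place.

80.0 dB

SNR ≈ 6.02·N + 1.76 dB = 6.02·13 + 1.76 = 80.02 dB.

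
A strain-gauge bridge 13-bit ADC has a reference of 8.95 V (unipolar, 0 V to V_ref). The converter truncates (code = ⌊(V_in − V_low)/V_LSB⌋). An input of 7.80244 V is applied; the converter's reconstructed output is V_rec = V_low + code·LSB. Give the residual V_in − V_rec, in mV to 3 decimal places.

0.688 mV

Step size: 8.95 V ÷ 2^13 = 1.093 mV.
(V_in − V_low)/LSB = (7.80244 − 0)/0.00109253 = 7141.6300 → code 7141 (floor).
Reconstructed: 7.8017517 V.
V_in − V_rec = 0.000688291 V = 0.688 mV.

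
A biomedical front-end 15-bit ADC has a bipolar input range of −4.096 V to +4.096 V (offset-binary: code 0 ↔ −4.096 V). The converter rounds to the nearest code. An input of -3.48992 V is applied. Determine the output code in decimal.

With 32768 levels over 8.192 V, one step is 250.00 µV.
(V_in − V_low)/LSB = (-3.48992 − (−4.096)) / 0.00025 = 2424.320.
So the output code is 2424.

code 2424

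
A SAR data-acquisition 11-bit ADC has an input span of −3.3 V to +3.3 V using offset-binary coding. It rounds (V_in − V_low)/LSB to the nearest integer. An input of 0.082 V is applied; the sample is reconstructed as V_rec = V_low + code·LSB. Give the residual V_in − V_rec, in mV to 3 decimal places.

1.434 mV

LSB = 6.6/2^11 = 3.223 mV.
(0.082 − (−3.3))/0.00322266 = 1049.4448; round gives code 1049.
Code 1049 maps back to (−3.3) + 1049×0.00322266 V = 0.080566406 V.
V_in − V_rec = 0.00143359 V = 1.434 mV.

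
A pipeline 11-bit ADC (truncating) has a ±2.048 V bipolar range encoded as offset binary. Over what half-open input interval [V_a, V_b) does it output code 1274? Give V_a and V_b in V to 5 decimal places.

[0.50000 V, 0.50200 V)

LSB = 4.096/2^11 = 2.000 mV.
V_a = V_low + 1274·LSB = 0.5 V; V_b = V_low + 1275·LSB = 0.502 V.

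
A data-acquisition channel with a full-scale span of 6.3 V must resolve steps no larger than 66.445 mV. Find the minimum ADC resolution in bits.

Number of steps required ≥ 6.3 V / 66.445 mV = 94.82.
Need 2^N ≥ 94.82; 2^6 = 64, 2^7 = 128.
Minimum N = 7.

7 bits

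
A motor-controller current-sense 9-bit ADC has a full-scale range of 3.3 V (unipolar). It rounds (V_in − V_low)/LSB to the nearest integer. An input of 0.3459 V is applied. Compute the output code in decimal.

code 54

With 512 levels over 3.3 V, one step is 6.445 mV.
Input sits at 53.667 steps above V_low.
So the output code is 54.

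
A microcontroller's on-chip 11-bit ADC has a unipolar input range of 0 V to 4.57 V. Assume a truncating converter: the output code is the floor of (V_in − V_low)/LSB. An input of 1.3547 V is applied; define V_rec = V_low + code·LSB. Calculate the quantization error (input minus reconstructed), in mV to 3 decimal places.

One LSB is 4.57 V / 2048 = 2.231 mV.
(V_in − V_low)/LSB = (1.3547 − 0)/0.00223145 = 607.0953 → code 607 (floor).
Reconstructed: 1.3544873 V.
V_in − V_rec = 0.000212695 V = 0.213 mV.

0.213 mV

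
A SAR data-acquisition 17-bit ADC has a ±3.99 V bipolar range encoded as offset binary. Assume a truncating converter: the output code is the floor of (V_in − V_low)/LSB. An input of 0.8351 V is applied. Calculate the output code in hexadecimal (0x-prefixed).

code 0x13594 (decimal 79252)

LSB = 7.98 V / 131072 = 60.88 µV.
Input sits at 79252.570 steps above V_low.
Floor → code 79252.
In hexadecimal (0x-prefixed): 0x13594.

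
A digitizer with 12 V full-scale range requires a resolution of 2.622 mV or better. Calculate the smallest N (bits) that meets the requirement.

13 bits

Number of steps required ≥ 12 V / 2.622 mV = 4576.66.
Need 2^N ≥ 4576.66; 2^12 = 4096, 2^13 = 8192.
Minimum N = 13.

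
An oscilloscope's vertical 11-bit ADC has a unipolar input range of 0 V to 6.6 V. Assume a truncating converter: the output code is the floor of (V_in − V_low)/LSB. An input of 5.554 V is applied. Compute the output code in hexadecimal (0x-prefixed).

LSB = 6.6 V / 2048 = 3.223 mV.
(V_in − V_low)/LSB = (5.554 − 0) / 0.00322266 = 1723.423.
Floor → code 1723.
In hexadecimal (0x-prefixed): 0x6BB.

code 0x6BB (decimal 1723)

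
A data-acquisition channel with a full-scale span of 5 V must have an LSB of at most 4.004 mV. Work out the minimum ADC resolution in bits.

Number of steps required ≥ 5 V / 4.004 mV = 1248.75.
Need 2^N ≥ 1248.75; 2^10 = 1024, 2^11 = 2048.
Minimum N = 11.

11 bits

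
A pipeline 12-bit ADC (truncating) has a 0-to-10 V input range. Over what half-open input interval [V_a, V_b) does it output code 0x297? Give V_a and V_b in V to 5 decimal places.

[1.61865 V, 1.62109 V)

LSB = 10/2^12 = 2.441 mV.
Code 0x297 = 663 decimal.
V_a = V_low + 663·LSB = 1.61865 V; V_b = V_low + 664·LSB = 1.62109 V.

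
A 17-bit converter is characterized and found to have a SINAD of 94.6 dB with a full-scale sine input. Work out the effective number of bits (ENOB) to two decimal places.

ENOB = (SINAD − 1.76) / 6.02 = (94.6 − 1.76)/6.02 = 15.422.

15.42 bits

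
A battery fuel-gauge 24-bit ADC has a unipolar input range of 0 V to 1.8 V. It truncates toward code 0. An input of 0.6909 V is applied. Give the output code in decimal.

LSB = 1.8 V / 16777216 = 0.11 µV.
Input sits at 6439654.741 steps above V_low.
Floor → code 6439654.

code 6439654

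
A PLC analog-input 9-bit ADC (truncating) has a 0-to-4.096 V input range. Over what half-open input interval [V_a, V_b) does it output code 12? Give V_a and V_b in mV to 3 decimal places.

LSB = 4.096/2^9 = 8.000 mV.
V_a = V_low + 12·LSB = 0.096 V; V_b = V_low + 13·LSB = 0.104 V.

[96.000 mV, 104.000 mV)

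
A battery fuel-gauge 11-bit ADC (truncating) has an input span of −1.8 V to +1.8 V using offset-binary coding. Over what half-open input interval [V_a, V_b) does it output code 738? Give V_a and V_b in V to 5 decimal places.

LSB = 3.6/2^11 = 1.758 mV.
V_a = V_low + 738·LSB = -0.502734 V; V_b = V_low + 739·LSB = -0.500977 V.

[-0.50273 V, -0.50098 V)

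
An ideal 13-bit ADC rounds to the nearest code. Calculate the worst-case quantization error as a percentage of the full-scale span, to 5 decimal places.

0.00610 %

Rounding → worst-case error = ½ LSB = V_FS/2^14, so 100/16384 = 0.00610352 % of full scale.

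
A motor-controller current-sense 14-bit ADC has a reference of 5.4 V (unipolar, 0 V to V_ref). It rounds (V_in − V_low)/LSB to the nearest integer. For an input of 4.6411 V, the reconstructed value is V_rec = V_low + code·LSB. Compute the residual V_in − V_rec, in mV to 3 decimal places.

LSB = 5.4/2^14 = 329.59 µV.
(4.6411 − 0)/0.00032959 = 14081.4412; round gives code 14081.
V_rec = 0 + 14081·0.00032959 = 4.6409546 V.
Error = 4.6411 − 4.6409546 = 0.00014541 V = 0.145 mV.

0.145 mV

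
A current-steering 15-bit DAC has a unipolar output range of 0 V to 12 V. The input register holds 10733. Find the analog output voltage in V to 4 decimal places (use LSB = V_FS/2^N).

3.9305 V

LSB = 12 V / 2^15 = 366.21 µV.
V_out = 0 + 10733 × 0.000366211 V = 3.93054 V.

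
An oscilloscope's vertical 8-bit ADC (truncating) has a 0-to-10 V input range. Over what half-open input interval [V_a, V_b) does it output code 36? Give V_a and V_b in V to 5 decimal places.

[1.40625 V, 1.44531 V)

LSB = 10/2^8 = 39.062 mV.
V_a = V_low + 36·LSB = 1.40625 V; V_b = V_low + 37·LSB = 1.44531 V.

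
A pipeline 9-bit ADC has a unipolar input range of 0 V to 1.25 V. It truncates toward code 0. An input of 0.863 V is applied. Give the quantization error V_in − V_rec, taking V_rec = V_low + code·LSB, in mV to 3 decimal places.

1.184 mV

LSB = 1.25/2^9 = 2.441 mV.
(V_in − V_low)/LSB = (0.863 − 0)/0.00244141 = 353.4848 → code 353 (floor).
Code 353 maps back to 0 + 353×0.00244141 V = 0.86181641 V.
V_in − V_rec = 0.00118359 V = 1.184 mV.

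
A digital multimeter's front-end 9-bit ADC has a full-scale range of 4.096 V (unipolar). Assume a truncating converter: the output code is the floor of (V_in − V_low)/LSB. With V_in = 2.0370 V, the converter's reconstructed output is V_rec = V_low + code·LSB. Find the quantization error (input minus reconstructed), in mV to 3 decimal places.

Step size: 4.096 V ÷ 2^9 = 8.000 mV.
(2.0370 − 0)/0.008 = 254.6250; ⌊·⌋ gives code 254.
Reconstructed: 2.032 V.
V_in − V_rec = 0.005 V = 5.000 mV.

5.000 mV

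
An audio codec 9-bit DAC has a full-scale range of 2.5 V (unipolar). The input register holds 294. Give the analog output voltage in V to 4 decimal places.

1.4355 V

LSB = 2.5 V / 2^9 = 4.883 mV.
V_out = 0 + 294 × 0.00488281 V = 1.43555 V.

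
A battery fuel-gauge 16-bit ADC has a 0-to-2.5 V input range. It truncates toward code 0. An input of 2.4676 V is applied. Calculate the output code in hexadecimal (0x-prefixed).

code 0xFCAE (decimal 64686)

Full-scale span = 2.5 V; LSB = 2.5/2^16 = 38.15 µV.
Input sits at 64686.653 steps above V_low.
Floor → code 64686.
In hexadecimal (0x-prefixed): 0xFCAE.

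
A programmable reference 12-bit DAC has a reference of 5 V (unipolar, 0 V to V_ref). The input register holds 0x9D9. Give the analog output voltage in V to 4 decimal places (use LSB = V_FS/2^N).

LSB = 5 V / 2^12 = 1.221 mV.
Code 0x9D9 = 2521 decimal.
V_out = 0 + 2521 × 0.0012207 V = 3.07739 V.

3.0774 V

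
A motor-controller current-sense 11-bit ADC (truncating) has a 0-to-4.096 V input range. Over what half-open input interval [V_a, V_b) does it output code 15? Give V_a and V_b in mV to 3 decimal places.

LSB = 4.096/2^11 = 2.000 mV.
V_a = V_low + 15·LSB = 0.03 V; V_b = V_low + 16·LSB = 0.032 V.

[30.000 mV, 32.000 mV)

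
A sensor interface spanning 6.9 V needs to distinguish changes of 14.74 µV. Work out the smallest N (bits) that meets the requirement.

19 bits

Number of steps required ≥ 6.9 V / 14.74 µV = 468113.98.
Need 2^N ≥ 468113.98; 2^18 = 262144, 2^19 = 524288.
Minimum N = 19.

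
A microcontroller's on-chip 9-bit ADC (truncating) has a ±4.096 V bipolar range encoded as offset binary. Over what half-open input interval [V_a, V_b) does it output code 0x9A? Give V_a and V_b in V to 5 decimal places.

[-1.63200 V, -1.61600 V)

LSB = 8.192/2^9 = 16.000 mV.
Code 0x9A = 154 decimal.
V_a = V_low + 154·LSB = -1.632 V; V_b = V_low + 155·LSB = -1.616 V.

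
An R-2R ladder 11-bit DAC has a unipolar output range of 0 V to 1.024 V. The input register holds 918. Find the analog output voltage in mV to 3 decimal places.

LSB = 1.024 V / 2^11 = 0.500 mV.
V_out = 0 + 918 × 0.0005 V = 0.459 V.
= 459.000 mV.

459.000 mV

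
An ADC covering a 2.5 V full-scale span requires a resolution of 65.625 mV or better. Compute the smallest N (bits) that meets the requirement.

6 bits

Number of steps required ≥ 2.5 V / 65.625 mV = 38.10.
Need 2^N ≥ 38.10; 2^5 = 32, 2^6 = 64.
Minimum N = 6.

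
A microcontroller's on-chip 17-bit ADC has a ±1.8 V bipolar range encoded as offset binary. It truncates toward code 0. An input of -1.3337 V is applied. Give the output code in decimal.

With 131072 levels over 3.6 V, one step is 27.47 µV.
(-1.3337 − (−1.8)) / 2.74658e-05 = 16977.465 LSBs.
So the output code is 16977.

code 16977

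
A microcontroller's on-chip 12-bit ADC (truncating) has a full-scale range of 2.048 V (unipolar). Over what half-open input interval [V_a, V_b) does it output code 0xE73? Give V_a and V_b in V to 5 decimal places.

[1.84950 V, 1.85000 V)

LSB = 2.048/2^12 = 0.500 mV.
Code 0xE73 = 3699 decimal.
V_a = V_low + 3699·LSB = 1.8495 V; V_b = V_low + 3700·LSB = 1.85 V.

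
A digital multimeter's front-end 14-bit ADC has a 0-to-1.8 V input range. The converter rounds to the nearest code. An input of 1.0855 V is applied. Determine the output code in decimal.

With 16384 levels over 1.8 V, one step is 109.86 µV.
(V_in − V_low)/LSB = (1.0855 − 0) / 0.000109863 = 9880.462.
So the output code is 9880.

code 9880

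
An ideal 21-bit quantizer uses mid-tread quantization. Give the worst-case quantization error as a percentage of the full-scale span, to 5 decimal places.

Rounding → worst-case error = ½ LSB = V_FS/2^22, so 100/4194304 = 2.38419e-05 % of full scale.

0.00002 %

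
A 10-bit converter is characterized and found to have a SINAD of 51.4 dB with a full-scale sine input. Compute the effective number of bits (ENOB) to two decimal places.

ENOB = (SINAD − 1.76) / 6.02 = (51.4 − 1.76)/6.02 = 8.246.

8.25 bits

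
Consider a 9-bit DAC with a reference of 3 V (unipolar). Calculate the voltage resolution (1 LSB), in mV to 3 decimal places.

Full-scale span = 3 V.
LSB = 3 / 2^9 = 3 / 512 = 0.00585938 V = 5.859 mV.

5.859 mV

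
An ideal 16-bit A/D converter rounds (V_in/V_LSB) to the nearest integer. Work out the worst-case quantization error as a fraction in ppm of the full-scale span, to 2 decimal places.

Rounding → worst-case error = ½ LSB = V_FS/2^17, so 1e+06/131072 = 7.62939 ppm of full scale.

7.63 ppm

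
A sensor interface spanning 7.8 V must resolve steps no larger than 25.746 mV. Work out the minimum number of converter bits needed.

9 bits

Number of steps required ≥ 7.8 V / 25.746 mV = 302.96.
Need 2^N ≥ 302.96; 2^8 = 256, 2^9 = 512.
Minimum N = 9.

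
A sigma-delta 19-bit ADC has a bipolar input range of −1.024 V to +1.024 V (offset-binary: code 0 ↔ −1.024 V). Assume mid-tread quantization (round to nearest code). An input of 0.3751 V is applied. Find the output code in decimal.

Full-scale span = 2.048 V; LSB = 2.048/2^19 = 3.91 µV.
(V_in − V_low)/LSB = (0.3751 − (−1.024)) / 3.90625e-06 = 358169.600.
Round → code 358170.

code 358170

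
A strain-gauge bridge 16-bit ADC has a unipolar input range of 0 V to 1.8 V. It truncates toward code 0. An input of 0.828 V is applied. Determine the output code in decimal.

code 30146

LSB = 1.8 V / 65536 = 27.47 µV.
(V_in − V_low)/LSB = (0.828 − 0) / 2.74658e-05 = 30146.560.
So the output code is 30146.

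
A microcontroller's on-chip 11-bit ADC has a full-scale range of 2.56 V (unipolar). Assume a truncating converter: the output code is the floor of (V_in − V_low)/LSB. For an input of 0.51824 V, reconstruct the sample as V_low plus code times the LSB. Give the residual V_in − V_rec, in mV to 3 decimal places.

0.740 mV

Step size: 2.56 V ÷ 2^11 = 1.250 mV.
Scaled input = 414.5920 LSBs, so code = 414.
Code 414 maps back to 0 + 414×0.00125 V = 0.5175 V.
Error = 0.51824 − 0.5175 = 0.00074 V = 0.740 mV.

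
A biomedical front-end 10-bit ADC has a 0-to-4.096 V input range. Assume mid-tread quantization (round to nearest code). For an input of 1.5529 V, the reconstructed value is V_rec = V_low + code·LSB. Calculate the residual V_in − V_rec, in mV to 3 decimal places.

0.900 mV

Step size: 4.096 V ÷ 2^10 = 4.000 mV.
(V_in − V_low)/LSB = (1.5529 − 0)/0.004 = 388.2250 → code 388 (round).
V_rec = 0 + 388·0.004 = 1.552 V.
V_in − V_rec = 0.0009 V = 0.900 mV.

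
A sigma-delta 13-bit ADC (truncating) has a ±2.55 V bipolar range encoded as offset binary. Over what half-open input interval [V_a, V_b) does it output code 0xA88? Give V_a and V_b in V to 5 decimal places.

LSB = 5.1/2^13 = 0.623 mV.
Code 0xA88 = 2696 decimal.
V_a = V_low + 2696·LSB = -0.871582 V; V_b = V_low + 2697·LSB = -0.870959 V.

[-0.87158 V, -0.87096 V)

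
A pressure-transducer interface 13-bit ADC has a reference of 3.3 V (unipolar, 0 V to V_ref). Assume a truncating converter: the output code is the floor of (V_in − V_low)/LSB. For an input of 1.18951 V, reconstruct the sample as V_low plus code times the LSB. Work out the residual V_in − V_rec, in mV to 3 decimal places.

0.350 mV

Step size: 3.3 V ÷ 2^13 = 402.83 µV.
(1.18951 − 0)/0.000402832 = 2952.8685; ⌊·⌋ gives code 2952.
V_rec = 0 + 2952·0.000402832 = 1.1891602 V.
Difference: 0.000349844 V → 0.350 mV.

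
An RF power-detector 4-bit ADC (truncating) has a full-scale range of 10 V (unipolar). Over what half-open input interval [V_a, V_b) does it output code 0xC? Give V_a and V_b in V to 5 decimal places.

[7.50000 V, 8.12500 V)

LSB = 10/2^4 = 0.6250 V.
Code 0xC = 12 decimal.
V_a = V_low + 12·LSB = 7.5 V; V_b = V_low + 13·LSB = 8.125 V.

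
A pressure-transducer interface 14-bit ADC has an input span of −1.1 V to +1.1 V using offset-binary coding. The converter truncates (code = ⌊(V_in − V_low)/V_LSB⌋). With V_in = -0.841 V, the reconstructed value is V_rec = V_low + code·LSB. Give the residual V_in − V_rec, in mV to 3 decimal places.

One LSB is 2.2 V / 16384 = 134.28 µV.
(-0.841 − (−1.1))/0.000134277 = 1928.8436; ⌊·⌋ gives code 1928.
Code 1928 maps back to (−1.1) + 1928×0.000134277 V = -0.84111328 V.
Error = -0.841 − (−0.84111328) = 0.000113281 V = 0.113 mV.

0.113 mV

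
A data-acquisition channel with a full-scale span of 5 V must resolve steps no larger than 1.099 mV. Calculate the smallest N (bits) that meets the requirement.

13 bits

Number of steps required ≥ 5 V / 1.099 mV = 4549.59.
Need 2^N ≥ 4549.59; 2^12 = 4096, 2^13 = 8192.
Minimum N = 13.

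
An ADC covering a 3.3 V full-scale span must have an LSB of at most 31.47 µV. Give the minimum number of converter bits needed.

Number of steps required ≥ 3.3 V / 31.47 µV = 104861.77.
Need 2^N ≥ 104861.77; 2^16 = 65536, 2^17 = 131072.
Minimum N = 17.

17 bits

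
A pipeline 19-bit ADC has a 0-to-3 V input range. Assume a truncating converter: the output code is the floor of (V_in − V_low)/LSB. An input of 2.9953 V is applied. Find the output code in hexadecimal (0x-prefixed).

code 0x7FCCA (decimal 523466)

LSB = 3 V / 524288 = 5.72 µV.
(V_in − V_low)/LSB = (2.9953 − 0) / 5.72205e-06 = 523466.615.
Floor → code 523466.
In hexadecimal (0x-prefixed): 0x7FCCA.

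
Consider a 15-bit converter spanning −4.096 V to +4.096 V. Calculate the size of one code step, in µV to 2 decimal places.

Full-scale span = 8.192 V.
LSB = 8.192 / 2^15 = 8.192 / 32768 = 0.00025 V = 250.00 µV.

250.00 µV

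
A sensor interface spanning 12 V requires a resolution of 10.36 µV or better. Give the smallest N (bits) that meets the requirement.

21 bits

Number of steps required ≥ 12 V / 10.36 µV = 1158301.16.
Need 2^N ≥ 1158301.16; 2^20 = 1048576, 2^21 = 2097152.
Minimum N = 21.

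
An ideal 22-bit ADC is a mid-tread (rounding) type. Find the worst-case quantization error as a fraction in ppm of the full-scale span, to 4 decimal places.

Rounding → worst-case error = ½ LSB = V_FS/2^23, so 1e+06/8388608 = 0.119209 ppm of full scale.

0.1192 ppm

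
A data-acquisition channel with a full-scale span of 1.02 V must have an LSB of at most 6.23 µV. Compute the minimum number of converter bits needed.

Number of steps required ≥ 1.02 V / 6.23 µV = 163723.92.
Need 2^N ≥ 163723.92; 2^17 = 131072, 2^18 = 262144.
Minimum N = 18.

18 bits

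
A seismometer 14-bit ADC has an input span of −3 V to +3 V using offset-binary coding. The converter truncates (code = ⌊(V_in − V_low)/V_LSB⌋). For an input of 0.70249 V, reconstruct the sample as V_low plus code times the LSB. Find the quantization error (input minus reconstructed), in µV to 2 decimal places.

Step size: 6 V ÷ 2^14 = 366.21 µV.
Scaled input = 10110.2660 LSBs, so code = 10110.
Reconstructed: 0.70239258 V.
Difference: 9.74219e-05 V → 97.42 µV.

97.42 µV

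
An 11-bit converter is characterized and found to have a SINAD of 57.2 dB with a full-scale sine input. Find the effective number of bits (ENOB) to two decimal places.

ENOB = (SINAD − 1.76) / 6.02 = (57.2 − 1.76)/6.02 = 9.209.

9.21 bits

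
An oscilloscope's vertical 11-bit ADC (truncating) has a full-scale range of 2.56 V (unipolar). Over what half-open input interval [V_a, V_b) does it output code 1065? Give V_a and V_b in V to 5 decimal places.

[1.33125 V, 1.33250 V)

LSB = 2.56/2^11 = 1.250 mV.
V_a = V_low + 1065·LSB = 1.33125 V; V_b = V_low + 1066·LSB = 1.3325 V.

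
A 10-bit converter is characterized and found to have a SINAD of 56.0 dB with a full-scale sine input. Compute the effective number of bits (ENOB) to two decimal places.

ENOB = (SINAD − 1.76) / 6.02 = (56.0 − 1.76)/6.02 = 9.010.

9.01 bits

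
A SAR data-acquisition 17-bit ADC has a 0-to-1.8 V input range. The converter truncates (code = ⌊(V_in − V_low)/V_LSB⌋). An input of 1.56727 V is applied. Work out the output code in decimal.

With 131072 levels over 1.8 V, one step is 13.73 µV.
Input sits at 114125.119 steps above V_low.
So the output code is 114125.

code 114125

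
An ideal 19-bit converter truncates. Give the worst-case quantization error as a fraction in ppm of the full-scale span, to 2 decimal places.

1.91 ppm

Truncating → worst-case error = 1 LSB = V_FS/2^19, so 1e+06/524288 = 1.90735 ppm of full scale.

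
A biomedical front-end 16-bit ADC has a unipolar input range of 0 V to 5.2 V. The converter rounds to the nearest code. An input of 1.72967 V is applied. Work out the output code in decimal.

code 21799

Full-scale span = 5.2 V; LSB = 5.2/2^16 = 79.35 µV.
Input sits at 21799.164 steps above V_low.
So the output code is 21799.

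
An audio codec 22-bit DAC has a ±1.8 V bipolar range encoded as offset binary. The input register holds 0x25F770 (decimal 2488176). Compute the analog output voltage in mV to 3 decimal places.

335.619 mV

LSB = 3.6 V / 2^22 = 0.86 µV.
Code 0x25F770 = 2488176 decimal.
V_out = (−1.8) + 2488176 × 8.58307e-07 V = 0.335619 V.
= 335.619 mV.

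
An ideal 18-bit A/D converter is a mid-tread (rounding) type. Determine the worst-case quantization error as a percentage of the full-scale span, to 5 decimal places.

0.00019 %

Rounding → worst-case error = ½ LSB = V_FS/2^19, so 100/524288 = 0.000190735 % of full scale.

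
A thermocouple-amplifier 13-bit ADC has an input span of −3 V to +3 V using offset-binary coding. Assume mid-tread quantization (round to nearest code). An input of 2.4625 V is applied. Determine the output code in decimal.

LSB = 6 V / 8192 = 0.732 mV.
(V_in − V_low)/LSB = (2.4625 − (−3)) / 0.000732422 = 7458.133.
round(7458.133) = 7458.

code 7458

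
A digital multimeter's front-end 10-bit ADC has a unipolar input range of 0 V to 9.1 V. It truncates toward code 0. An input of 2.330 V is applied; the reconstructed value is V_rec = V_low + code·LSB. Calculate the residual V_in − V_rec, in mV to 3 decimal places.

LSB = 9.1/2^10 = 8.887 mV.
(2.330 − 0)/0.00888672 = 262.1890; ⌊·⌋ gives code 262.
Code 262 maps back to 0 + 262×0.00888672 V = 2.3283203 V.
Difference: 0.00167969 V → 1.680 mV.

1.680 mV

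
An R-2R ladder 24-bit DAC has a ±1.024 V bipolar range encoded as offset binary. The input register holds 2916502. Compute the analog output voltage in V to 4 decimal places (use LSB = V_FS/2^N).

-0.6680 V

LSB = 2.048 V / 2^24 = 0.12 µV.
V_out = (−1.024) + 2916502 × 1.2207e-07 V = -0.667982 V.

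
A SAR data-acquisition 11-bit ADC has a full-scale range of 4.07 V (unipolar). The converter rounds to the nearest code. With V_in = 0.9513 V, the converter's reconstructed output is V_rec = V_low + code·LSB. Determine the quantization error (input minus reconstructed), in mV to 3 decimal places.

Step size: 4.07 V ÷ 2^11 = 1.987 mV.
Scaled input = 478.6886 LSBs, so code = 479.
Reconstructed: 0.95191895 V.
V_in − V_rec = -0.000618945 V = -0.619 mV.

-0.619 mV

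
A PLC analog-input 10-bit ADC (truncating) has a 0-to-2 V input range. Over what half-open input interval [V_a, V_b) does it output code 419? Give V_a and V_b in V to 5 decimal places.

LSB = 2/2^10 = 1.953 mV.
V_a = V_low + 419·LSB = 0.818359 V; V_b = V_low + 420·LSB = 0.820312 V.

[0.81836 V, 0.82031 V)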